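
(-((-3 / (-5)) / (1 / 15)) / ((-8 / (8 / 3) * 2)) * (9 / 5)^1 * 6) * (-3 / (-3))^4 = 81 / 5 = 16.20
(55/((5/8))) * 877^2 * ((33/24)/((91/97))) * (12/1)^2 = 1299926458512/91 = 14284906137.49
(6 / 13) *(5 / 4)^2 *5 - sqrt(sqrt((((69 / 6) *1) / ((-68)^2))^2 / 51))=-sqrt(46) *51^(3 / 4) / 6936 + 375 / 104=3.59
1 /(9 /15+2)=5 /13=0.38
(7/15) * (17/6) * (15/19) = 119/114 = 1.04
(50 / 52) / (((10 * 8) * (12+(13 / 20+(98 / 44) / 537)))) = 147675 / 155475944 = 0.00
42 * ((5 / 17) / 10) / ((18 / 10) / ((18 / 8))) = 105 / 68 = 1.54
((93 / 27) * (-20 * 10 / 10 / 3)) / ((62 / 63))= -23.33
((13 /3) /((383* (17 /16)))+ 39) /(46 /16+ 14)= 1219192 /527391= 2.31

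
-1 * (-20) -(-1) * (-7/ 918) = 18353/ 918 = 19.99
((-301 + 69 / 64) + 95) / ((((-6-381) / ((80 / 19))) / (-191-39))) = -175375 / 342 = -512.79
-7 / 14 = -1 / 2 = -0.50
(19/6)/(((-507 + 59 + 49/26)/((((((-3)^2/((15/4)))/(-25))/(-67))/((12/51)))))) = -4199/97141625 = -0.00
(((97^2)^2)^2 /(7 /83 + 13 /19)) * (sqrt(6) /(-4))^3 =-12359632778332467497 * sqrt(6) /12928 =-2341800256427299.87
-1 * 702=-702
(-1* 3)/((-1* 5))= 3/5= 0.60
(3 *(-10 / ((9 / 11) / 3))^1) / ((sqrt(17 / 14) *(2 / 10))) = -550 *sqrt(238) / 17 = -499.12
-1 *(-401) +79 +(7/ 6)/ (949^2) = 2593730887/ 5403606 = 480.00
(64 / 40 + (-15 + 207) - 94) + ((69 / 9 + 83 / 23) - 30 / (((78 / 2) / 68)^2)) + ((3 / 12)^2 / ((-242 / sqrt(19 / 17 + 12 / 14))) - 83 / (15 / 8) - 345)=-4309841 / 11661 - sqrt(27965) / 460768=-369.59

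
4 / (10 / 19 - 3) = -1.62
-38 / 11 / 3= -38 / 33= -1.15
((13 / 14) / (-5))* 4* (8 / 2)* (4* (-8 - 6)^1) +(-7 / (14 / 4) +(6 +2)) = 862 / 5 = 172.40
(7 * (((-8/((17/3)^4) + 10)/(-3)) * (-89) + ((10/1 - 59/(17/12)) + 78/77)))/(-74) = -2564109743/101979141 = -25.14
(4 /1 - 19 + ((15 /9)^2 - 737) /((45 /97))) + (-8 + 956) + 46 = -244481 /405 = -603.66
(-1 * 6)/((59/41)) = -246/59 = -4.17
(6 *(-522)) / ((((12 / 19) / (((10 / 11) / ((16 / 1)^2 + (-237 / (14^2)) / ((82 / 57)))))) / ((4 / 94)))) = -1594020960 / 2120177191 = -0.75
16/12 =4/3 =1.33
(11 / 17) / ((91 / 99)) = 0.70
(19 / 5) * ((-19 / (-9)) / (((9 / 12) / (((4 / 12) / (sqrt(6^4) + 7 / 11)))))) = 15884 / 163215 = 0.10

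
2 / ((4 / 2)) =1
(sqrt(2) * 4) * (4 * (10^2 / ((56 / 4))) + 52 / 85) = 165.09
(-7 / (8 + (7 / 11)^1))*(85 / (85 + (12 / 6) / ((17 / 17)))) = -1309 / 1653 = -0.79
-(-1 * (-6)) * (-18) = 108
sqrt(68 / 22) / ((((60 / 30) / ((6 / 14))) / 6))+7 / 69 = 7 / 69+9*sqrt(374) / 77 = 2.36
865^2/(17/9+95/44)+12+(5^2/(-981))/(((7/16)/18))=32298297424/174727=184850.07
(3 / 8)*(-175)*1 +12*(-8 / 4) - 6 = -765 / 8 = -95.62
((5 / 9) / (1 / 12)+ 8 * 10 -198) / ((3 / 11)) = -3674 / 9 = -408.22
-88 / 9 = -9.78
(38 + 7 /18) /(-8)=-691 /144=-4.80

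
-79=-79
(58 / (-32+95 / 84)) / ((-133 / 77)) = 1.09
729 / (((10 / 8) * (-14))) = -41.66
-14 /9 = -1.56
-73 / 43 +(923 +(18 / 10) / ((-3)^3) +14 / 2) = 598712 / 645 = 928.24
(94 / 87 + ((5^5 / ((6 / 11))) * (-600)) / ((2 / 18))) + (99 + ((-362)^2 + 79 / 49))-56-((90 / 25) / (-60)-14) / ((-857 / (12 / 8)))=-11254786224888667 / 365339100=-30806410.33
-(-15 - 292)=307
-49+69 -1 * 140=-120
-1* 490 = -490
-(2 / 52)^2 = -0.00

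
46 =46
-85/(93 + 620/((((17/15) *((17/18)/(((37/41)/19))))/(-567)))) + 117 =408459983924/3490947417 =117.01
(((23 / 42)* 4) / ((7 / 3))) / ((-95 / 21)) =-0.21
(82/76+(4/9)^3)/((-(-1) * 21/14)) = 32321/41553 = 0.78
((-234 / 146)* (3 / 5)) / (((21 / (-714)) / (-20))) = -47736 / 73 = -653.92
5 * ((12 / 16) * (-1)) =-15 / 4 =-3.75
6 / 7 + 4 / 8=19 / 14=1.36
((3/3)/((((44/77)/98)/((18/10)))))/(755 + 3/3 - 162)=343/660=0.52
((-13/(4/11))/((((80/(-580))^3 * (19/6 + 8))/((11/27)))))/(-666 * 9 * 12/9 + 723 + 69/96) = -38363897/560995020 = -0.07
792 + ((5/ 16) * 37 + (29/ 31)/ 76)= 7572889/ 9424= 803.57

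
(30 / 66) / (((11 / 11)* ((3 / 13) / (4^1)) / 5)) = 1300 / 33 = 39.39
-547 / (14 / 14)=-547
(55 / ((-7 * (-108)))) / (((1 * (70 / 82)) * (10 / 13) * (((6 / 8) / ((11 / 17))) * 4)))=64493 / 2698920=0.02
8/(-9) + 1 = 0.11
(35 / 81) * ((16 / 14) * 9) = 40 / 9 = 4.44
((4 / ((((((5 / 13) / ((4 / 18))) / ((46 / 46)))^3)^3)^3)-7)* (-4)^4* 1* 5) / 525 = -776382585697556589611082323557229487820474667776 / 45491176734262751545689759738743305206298828125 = -17.07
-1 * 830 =-830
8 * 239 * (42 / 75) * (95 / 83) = 508592 / 415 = 1225.52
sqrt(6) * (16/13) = 16 * sqrt(6)/13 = 3.01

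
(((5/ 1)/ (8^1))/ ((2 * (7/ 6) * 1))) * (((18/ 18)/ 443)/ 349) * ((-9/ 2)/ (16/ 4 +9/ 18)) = -15/ 8657992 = -0.00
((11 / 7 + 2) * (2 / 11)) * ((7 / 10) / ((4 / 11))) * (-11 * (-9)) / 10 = 99 / 8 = 12.38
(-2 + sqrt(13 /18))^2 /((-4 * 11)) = -85 /792 + sqrt(26) /66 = -0.03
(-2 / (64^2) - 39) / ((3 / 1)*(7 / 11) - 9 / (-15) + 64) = -4393015 / 7491584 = -0.59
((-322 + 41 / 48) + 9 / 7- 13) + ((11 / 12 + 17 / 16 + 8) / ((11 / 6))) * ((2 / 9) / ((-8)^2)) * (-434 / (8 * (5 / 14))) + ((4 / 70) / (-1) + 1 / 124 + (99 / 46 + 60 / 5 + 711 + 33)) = 534266481041 / 1264919040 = 422.37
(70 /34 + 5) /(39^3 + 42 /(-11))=440 /3697313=0.00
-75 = -75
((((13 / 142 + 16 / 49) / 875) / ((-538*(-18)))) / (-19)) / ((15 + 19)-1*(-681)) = -2909 / 800952757605000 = -0.00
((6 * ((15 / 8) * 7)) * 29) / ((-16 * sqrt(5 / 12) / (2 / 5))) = -1827 * sqrt(15) / 80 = -88.45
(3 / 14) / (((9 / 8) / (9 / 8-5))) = -31 / 42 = -0.74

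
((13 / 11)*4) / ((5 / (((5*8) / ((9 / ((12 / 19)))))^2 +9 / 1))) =15.96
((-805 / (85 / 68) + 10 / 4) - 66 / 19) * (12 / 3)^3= -784288 / 19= -41278.32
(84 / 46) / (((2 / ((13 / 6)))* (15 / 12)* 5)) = 0.32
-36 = -36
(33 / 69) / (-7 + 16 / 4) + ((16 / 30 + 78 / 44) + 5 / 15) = 18823 / 7590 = 2.48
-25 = -25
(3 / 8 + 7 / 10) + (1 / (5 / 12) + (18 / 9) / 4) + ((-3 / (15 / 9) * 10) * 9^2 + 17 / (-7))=-407807 / 280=-1456.45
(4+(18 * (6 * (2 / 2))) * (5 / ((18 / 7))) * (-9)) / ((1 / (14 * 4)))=-105616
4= 4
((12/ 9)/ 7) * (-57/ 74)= -38/ 259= -0.15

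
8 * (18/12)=12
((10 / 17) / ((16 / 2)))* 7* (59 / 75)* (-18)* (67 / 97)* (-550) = 4565715 / 1649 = 2768.78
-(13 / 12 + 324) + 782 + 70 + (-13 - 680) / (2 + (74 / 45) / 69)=1739069 / 9426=184.50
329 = 329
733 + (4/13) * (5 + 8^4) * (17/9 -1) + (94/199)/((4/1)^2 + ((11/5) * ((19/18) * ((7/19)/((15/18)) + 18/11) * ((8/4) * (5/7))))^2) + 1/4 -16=4999202076701/2718585168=1838.90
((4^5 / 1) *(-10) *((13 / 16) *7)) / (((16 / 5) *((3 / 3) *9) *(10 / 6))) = -3640 / 3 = -1213.33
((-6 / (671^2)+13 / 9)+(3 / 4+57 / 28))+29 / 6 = 257087233 / 28365183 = 9.06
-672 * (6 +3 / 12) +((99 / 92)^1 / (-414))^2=-4200.00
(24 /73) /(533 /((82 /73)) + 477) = 48 /138919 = 0.00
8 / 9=0.89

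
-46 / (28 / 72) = -828 / 7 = -118.29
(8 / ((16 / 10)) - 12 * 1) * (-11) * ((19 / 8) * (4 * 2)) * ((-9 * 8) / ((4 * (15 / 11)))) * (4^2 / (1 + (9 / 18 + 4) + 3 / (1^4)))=-3089856 / 85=-36351.25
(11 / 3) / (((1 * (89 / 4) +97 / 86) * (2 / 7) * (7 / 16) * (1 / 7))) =105952 / 12063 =8.78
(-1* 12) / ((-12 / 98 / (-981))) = -96138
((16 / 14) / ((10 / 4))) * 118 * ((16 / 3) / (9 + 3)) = 7552 / 315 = 23.97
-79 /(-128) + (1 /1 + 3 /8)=255 /128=1.99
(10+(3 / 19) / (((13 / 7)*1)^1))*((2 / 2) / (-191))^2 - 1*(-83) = 747899472 / 9010807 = 83.00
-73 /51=-1.43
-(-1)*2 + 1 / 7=15 / 7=2.14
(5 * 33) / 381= 55 / 127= 0.43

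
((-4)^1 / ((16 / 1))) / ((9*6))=-1 / 216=-0.00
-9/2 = -4.50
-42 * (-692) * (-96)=-2790144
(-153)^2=23409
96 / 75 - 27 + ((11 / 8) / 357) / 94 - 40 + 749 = 4585902323 / 6711600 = 683.28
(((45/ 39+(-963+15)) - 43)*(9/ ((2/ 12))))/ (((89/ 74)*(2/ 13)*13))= -25710264/ 1157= -22221.49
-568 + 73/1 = -495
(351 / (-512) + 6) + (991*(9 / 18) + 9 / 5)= 1286693 / 2560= 502.61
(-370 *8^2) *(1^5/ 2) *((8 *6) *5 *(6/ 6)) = -2841600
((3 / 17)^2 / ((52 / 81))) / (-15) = -243 / 75140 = -0.00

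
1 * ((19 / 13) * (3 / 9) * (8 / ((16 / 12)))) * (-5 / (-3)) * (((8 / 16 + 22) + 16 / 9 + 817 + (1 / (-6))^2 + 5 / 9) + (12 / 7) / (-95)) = 20153723 / 4914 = 4101.29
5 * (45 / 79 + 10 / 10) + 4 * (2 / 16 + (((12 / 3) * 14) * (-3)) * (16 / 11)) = -1684307 / 1738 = -969.11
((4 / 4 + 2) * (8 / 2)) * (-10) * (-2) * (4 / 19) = 50.53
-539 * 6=-3234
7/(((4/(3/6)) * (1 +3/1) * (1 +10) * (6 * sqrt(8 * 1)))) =7 * sqrt(2)/8448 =0.00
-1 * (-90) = 90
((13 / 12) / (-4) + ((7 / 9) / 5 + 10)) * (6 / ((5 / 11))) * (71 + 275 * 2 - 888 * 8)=-169178207 / 200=-845891.04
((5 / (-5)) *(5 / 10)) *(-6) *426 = 1278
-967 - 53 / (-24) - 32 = -23923 / 24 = -996.79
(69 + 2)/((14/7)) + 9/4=37.75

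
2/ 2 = 1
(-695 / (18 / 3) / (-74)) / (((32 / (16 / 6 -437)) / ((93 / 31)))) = -63.74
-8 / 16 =-1 / 2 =-0.50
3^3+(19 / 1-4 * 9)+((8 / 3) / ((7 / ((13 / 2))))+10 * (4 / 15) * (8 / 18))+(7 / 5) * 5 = 3905 / 189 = 20.66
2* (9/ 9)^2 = 2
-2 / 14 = -1 / 7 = -0.14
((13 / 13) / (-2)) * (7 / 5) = -7 / 10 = -0.70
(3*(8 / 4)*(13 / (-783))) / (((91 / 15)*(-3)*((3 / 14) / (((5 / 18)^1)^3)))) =625 / 1141614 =0.00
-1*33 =-33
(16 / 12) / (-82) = -2 / 123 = -0.02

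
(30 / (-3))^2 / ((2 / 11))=550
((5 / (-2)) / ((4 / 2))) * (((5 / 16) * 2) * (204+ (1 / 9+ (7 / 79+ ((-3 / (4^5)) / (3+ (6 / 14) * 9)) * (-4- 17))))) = -59470798525 / 372768768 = -159.54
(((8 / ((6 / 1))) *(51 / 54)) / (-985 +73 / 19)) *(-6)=646 / 83889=0.01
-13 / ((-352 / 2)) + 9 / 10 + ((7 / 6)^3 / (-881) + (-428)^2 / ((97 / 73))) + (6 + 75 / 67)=137868.22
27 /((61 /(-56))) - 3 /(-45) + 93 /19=-344666 /17385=-19.83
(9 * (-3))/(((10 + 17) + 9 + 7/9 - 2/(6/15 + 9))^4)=-864420850107/57230078566591921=-0.00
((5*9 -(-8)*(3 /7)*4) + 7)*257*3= 354660 /7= 50665.71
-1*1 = -1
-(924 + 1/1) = -925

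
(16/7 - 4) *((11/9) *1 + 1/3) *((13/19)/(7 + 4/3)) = -104/475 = -0.22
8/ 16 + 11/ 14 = 9/ 7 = 1.29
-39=-39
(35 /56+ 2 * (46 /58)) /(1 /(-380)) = -48735 /58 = -840.26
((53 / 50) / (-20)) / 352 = -53 / 352000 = -0.00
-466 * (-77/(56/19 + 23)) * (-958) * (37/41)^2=-1078908.38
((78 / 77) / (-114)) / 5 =-13 / 7315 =-0.00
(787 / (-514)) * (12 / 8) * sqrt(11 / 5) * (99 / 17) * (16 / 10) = -467478 * sqrt(55) / 109225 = -31.74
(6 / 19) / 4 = 3 / 38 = 0.08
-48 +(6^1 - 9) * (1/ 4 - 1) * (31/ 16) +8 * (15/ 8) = -1833/ 64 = -28.64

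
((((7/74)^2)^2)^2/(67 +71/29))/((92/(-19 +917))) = 75063473821/83304997511438623744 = 0.00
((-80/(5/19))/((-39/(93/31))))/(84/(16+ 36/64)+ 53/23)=1852880/584441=3.17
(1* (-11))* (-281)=3091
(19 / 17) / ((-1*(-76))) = 1 / 68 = 0.01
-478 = -478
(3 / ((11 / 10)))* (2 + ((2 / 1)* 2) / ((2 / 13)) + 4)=960 / 11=87.27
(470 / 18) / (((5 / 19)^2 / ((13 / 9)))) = 220571 / 405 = 544.62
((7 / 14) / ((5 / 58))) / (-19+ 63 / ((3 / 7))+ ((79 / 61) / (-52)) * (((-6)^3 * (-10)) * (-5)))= 22997 / 1574020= 0.01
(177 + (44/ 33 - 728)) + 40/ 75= -8237/ 15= -549.13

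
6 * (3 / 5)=18 / 5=3.60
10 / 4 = 5 / 2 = 2.50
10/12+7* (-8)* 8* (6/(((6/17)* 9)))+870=443/18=24.61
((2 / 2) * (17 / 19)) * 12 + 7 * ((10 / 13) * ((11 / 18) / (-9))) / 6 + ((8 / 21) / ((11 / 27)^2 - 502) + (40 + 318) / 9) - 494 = -136351088838281 / 307410636078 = -443.55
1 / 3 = 0.33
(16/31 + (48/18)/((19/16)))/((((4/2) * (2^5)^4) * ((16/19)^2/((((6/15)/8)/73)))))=1159/911204155392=0.00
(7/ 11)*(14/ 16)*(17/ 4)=833/ 352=2.37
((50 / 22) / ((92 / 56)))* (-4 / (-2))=700 / 253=2.77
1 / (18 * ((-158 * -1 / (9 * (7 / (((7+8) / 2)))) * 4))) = 7 / 9480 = 0.00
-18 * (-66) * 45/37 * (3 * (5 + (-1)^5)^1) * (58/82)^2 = 539518320/62197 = 8674.35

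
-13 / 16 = -0.81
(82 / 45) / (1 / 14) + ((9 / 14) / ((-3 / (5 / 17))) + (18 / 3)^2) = 61.45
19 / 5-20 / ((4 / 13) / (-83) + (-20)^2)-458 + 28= -229959744 / 539495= -426.25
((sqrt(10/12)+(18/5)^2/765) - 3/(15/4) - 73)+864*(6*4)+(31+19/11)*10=sqrt(30)/6+490629321/23375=20990.40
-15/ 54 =-0.28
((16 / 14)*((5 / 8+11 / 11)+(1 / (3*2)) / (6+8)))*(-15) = -1375 / 49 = -28.06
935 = 935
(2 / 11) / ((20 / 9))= 9 / 110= 0.08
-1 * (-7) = 7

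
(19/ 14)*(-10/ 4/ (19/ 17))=-3.04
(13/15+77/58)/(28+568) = 0.00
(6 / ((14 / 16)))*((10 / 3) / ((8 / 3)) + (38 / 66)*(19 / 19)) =964 / 77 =12.52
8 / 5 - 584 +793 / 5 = -2119 / 5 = -423.80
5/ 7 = 0.71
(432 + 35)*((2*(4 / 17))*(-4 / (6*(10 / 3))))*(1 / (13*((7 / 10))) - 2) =642592 / 7735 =83.08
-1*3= -3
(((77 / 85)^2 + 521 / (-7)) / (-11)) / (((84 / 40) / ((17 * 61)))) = 454172084 / 137445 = 3304.39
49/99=0.49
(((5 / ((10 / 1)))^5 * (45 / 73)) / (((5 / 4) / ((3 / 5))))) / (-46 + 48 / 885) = -59 / 293168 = -0.00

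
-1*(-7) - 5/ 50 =69/ 10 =6.90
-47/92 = -0.51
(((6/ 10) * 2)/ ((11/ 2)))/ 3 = 4/ 55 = 0.07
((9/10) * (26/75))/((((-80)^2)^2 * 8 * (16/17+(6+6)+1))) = 221/3235840000000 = 0.00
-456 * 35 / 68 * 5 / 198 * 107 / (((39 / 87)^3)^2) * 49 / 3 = -10369540084409975 / 8123519547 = -1276483.67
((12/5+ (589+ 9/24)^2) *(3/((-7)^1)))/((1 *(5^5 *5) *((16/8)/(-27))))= 9003708333/70000000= 128.62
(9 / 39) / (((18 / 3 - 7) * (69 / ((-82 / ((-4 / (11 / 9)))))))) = -0.08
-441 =-441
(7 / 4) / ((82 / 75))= 525 / 328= 1.60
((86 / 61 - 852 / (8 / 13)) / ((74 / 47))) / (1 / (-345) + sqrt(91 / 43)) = -943944306975 * sqrt(3913) / 97784362496 - 117651029565 / 97784362496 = -605.06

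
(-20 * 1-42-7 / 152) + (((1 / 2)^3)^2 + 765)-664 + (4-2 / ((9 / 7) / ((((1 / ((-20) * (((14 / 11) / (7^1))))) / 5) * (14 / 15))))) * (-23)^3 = -203560812779 / 4104000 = -49600.59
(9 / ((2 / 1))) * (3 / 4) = 27 / 8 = 3.38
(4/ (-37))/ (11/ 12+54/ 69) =-1104/ 17353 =-0.06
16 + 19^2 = 377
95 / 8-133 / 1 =-969 / 8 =-121.12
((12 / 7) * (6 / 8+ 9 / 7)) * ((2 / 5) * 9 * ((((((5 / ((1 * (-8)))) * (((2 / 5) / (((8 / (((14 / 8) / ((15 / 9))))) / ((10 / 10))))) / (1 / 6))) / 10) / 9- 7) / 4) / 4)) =-4926339 / 896000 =-5.50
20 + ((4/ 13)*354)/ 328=10837/ 533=20.33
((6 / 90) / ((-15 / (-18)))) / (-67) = -2 / 1675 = -0.00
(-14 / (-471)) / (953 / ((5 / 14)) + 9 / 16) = 1120 / 100566507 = 0.00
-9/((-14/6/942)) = 25434/7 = 3633.43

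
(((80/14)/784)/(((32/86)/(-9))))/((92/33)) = -63855/1009792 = -0.06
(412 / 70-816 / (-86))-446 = -648092 / 1505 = -430.63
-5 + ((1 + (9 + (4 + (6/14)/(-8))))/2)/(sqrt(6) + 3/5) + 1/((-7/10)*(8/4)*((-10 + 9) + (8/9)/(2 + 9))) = -2378235/479024 + 19525*sqrt(6)/15792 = -1.94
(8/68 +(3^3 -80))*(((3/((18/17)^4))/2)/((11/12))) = -4416787/64152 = -68.85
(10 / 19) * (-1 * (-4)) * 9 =360 / 19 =18.95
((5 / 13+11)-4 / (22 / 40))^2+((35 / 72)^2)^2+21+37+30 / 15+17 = 51637008812977 / 549543481344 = 93.96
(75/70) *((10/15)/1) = 5/7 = 0.71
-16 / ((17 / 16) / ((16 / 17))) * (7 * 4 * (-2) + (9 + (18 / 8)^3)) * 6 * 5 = 4375680 / 289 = 15140.76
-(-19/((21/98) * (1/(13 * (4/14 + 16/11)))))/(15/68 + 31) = 4501328/70059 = 64.25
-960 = -960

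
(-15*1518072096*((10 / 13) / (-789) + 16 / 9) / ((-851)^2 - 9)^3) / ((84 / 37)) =-79973065878595 / 1704353126825099692032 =-0.00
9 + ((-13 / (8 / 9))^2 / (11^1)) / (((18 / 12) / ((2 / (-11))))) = 12861 / 1936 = 6.64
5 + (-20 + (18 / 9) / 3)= -43 / 3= -14.33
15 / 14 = 1.07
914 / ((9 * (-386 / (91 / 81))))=-41587 / 140697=-0.30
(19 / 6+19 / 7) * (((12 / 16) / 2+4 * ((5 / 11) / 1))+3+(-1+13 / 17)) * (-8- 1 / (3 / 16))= -9159995 / 23562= -388.76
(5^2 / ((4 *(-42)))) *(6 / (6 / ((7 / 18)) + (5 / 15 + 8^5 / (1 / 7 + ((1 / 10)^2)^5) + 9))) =-150000000105 / 38539328000002912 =-0.00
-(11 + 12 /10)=-61 /5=-12.20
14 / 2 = 7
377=377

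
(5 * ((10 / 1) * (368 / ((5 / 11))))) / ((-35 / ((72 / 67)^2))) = -41969664 / 31423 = -1335.64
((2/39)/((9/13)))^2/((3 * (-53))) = -4/115911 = -0.00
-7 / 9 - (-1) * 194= 193.22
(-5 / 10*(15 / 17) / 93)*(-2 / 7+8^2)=-1115 / 3689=-0.30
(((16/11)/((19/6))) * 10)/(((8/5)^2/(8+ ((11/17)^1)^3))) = 15238125/1026817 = 14.84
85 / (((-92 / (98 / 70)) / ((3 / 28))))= -51 / 368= -0.14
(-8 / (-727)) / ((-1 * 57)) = -0.00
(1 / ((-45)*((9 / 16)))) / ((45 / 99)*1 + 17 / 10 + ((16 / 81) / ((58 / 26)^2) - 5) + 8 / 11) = 296032 / 15574753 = 0.02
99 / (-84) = -33 / 28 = -1.18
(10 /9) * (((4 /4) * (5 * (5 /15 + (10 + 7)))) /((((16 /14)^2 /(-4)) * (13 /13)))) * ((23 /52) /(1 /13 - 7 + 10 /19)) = 1391845 /68256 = 20.39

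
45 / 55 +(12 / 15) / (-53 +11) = 923 / 1155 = 0.80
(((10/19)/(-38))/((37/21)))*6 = -630/13357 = -0.05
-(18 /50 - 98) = 2441 /25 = 97.64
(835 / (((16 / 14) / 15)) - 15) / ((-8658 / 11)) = -24695 / 1776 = -13.90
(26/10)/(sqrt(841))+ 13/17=2106/2465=0.85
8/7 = 1.14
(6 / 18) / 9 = 1 / 27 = 0.04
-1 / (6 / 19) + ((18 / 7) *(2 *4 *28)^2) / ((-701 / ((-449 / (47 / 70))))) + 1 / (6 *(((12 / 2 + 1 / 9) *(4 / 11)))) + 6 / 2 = 486626555983 / 3953640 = 123083.17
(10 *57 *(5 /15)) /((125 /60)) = 456 /5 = 91.20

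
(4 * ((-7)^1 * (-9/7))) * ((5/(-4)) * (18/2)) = -405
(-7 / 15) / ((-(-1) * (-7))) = 1 / 15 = 0.07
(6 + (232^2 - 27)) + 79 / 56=53804.41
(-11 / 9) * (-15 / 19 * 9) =165 / 19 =8.68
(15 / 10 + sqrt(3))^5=5643 / 32 + 1629 * sqrt(3) / 16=352.69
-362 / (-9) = 362 / 9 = 40.22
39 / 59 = 0.66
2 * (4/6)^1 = 4/3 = 1.33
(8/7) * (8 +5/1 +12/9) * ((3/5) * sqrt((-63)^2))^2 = 585144/25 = 23405.76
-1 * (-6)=6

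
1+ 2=3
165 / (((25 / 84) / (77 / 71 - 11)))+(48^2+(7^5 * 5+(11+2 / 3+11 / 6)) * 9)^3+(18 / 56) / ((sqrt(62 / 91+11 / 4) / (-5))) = 1240503915252063840651 / 2840 - 45 * sqrt(113659) / 17486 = 436797153257768957.11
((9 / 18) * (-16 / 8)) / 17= -1 / 17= -0.06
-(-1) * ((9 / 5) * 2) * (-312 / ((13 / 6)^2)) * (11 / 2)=-85536 / 65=-1315.94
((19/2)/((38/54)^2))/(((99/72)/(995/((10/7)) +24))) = 190998/19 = 10052.53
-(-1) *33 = 33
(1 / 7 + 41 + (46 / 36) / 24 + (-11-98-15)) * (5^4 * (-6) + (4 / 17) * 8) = 7977461741 / 25704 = 310358.77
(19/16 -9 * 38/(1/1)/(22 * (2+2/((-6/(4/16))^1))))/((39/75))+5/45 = -13.20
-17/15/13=-17/195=-0.09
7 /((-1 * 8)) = -0.88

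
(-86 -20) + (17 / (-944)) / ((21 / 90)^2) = -106.33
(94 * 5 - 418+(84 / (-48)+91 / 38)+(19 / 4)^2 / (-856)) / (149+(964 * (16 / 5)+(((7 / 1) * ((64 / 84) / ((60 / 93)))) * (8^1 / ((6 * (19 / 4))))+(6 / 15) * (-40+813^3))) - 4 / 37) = 22798120725 / 93132169550233984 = 0.00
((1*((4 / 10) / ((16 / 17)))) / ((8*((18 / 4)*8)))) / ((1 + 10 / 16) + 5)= 0.00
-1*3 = -3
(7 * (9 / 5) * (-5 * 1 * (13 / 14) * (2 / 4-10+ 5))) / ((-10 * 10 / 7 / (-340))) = 125307 / 20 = 6265.35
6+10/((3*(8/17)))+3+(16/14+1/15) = 2421/140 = 17.29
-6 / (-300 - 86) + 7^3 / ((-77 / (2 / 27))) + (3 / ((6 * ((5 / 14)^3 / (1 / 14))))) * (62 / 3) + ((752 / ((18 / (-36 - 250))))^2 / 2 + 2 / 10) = 1534397440910846 / 21495375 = 71382678.41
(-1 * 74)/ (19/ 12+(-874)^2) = -888/ 9166531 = -0.00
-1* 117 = -117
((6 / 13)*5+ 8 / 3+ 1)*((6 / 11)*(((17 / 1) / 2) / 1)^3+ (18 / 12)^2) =576209 / 286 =2014.72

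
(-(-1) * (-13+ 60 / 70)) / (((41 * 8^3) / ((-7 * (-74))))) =-3145 / 10496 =-0.30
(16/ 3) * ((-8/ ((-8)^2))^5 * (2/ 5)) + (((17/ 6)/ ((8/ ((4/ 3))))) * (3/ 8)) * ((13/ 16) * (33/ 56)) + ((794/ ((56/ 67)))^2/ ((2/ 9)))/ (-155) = -2445135597427/ 93327360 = -26199.56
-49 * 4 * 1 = -196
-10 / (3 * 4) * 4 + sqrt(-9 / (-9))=-2.33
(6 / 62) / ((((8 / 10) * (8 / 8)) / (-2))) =-15 / 62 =-0.24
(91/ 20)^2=8281/ 400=20.70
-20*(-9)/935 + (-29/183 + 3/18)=4579/22814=0.20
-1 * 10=-10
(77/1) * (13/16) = 1001/16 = 62.56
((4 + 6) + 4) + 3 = 17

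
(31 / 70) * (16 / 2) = 124 / 35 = 3.54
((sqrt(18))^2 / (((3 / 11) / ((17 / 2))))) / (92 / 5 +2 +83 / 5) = 15.16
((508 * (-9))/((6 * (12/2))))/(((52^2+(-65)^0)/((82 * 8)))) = -83312/2705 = -30.80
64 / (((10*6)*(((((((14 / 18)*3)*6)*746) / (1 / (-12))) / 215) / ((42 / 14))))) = -43 / 7833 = -0.01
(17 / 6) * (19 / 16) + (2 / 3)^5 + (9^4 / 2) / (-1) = -25481981 / 7776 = -3277.00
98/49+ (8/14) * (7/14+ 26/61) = 2.53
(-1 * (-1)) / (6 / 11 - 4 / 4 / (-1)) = 11 / 17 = 0.65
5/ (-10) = -1/ 2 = -0.50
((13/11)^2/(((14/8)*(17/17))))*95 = 64220/847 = 75.82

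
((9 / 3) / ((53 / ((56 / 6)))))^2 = 784 / 2809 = 0.28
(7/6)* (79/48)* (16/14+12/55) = 10349/3960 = 2.61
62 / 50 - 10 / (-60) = 211 / 150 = 1.41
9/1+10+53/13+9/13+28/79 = 24775/1027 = 24.12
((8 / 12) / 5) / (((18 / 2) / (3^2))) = 2 / 15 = 0.13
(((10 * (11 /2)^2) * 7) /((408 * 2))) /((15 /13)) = 11011 /4896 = 2.25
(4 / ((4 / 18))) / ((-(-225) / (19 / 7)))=38 / 175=0.22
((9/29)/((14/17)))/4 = 153/1624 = 0.09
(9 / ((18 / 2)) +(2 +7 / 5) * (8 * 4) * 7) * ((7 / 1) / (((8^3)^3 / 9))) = 240219 / 671088640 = 0.00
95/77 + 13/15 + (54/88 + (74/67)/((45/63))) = 263749/61908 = 4.26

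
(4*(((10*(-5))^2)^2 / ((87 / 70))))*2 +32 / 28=24500000696 / 609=40229886.20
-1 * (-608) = 608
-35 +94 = 59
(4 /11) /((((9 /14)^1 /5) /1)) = 280 /99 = 2.83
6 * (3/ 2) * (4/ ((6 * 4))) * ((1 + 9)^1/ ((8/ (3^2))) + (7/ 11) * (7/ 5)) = 8013/ 440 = 18.21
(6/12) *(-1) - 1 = -3/2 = -1.50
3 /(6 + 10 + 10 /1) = 3 /26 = 0.12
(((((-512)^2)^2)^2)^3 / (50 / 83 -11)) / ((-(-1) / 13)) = -113631962710373204447053551870680396472087807937192491043401544761344 / 863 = -131670872202054698084650700000000000000000000000000000000000000000.00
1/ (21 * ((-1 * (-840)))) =1/ 17640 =0.00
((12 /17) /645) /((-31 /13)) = -52 /113305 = -0.00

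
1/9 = 0.11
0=0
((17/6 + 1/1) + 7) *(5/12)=4.51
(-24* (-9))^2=46656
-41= -41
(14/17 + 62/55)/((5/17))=1824/275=6.63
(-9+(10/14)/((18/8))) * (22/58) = -6017/1827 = -3.29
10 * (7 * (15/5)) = 210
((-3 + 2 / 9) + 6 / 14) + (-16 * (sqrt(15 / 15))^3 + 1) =-1093 / 63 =-17.35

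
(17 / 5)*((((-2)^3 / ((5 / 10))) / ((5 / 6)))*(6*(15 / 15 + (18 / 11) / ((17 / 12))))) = -844.10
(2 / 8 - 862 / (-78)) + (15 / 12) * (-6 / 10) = 823 / 78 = 10.55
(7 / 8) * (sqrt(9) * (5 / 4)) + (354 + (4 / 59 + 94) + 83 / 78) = 33312085 / 73632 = 452.41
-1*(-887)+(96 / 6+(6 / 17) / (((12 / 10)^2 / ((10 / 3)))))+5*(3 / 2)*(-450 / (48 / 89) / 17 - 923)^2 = 2359781389199 / 332928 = 7087963.13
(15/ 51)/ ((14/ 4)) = 10/ 119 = 0.08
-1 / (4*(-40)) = 1 / 160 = 0.01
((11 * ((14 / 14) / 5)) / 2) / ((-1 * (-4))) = 11 / 40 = 0.28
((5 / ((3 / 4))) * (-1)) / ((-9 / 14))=280 / 27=10.37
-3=-3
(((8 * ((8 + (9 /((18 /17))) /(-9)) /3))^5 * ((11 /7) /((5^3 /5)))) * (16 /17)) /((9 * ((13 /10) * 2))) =5954307088007168 /998899160805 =5960.87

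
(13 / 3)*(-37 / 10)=-481 / 30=-16.03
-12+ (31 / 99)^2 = -116651 / 9801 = -11.90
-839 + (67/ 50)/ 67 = -41949/ 50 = -838.98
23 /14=1.64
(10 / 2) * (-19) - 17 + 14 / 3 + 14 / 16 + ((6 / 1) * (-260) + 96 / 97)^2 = 548824716229 / 225816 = 2430406.69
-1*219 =-219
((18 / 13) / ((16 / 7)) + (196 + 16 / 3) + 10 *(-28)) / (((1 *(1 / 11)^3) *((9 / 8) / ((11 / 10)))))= -71316311 / 702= -101590.19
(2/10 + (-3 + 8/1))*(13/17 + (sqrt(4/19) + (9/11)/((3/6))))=52*sqrt(19)/95 + 11674/935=14.87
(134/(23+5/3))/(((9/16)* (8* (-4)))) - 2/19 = -1717/4218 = -0.41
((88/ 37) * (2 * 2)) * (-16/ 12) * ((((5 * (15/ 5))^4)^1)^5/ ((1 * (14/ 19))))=-5724405922978817265926641.00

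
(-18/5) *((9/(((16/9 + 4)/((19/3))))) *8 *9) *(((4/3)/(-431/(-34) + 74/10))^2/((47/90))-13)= 1182208057545708/35586378295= 33220.80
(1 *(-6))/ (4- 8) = 3/ 2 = 1.50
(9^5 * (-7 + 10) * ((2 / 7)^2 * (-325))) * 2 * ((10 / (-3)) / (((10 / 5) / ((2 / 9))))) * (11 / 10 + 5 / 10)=272937600 / 49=5570155.10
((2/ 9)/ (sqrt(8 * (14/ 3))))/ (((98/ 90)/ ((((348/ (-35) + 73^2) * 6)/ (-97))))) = -558501 * sqrt(21)/ 232897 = -10.99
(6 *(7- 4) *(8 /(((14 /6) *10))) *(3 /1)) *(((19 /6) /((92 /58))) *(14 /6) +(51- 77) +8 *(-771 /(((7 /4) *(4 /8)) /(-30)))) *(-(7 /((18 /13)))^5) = -156082062151889237 /12072240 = -12929005897.16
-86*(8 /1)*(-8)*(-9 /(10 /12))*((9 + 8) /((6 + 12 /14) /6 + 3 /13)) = -459793152 /625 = -735669.04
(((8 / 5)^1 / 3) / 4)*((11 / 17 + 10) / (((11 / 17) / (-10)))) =-21.94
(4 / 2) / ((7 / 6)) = 12 / 7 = 1.71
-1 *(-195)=195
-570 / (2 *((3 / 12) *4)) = -285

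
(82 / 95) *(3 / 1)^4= 69.92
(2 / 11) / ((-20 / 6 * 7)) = -3 / 385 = -0.01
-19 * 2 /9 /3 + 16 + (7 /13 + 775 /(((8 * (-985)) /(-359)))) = 27901531 /553176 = 50.44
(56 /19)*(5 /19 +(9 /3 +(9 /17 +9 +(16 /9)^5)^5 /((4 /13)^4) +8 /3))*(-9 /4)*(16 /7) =-1046006385186263760041295909367561701052396 /40885756266975428616579439535097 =-25583637938.75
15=15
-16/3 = -5.33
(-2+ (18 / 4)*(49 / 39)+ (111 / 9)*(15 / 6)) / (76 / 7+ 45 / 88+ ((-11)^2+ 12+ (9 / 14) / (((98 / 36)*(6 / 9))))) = 40597480 / 170364129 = 0.24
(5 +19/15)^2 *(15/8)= 73.63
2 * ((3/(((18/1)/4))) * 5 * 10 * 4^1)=800/3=266.67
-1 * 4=-4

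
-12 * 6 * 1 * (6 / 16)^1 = -27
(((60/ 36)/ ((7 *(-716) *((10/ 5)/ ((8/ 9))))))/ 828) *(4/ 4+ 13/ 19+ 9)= -145/ 76032756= -0.00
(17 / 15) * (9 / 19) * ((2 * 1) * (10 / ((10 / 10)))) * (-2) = -408 / 19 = -21.47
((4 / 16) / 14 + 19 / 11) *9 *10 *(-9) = -435375 / 308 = -1413.56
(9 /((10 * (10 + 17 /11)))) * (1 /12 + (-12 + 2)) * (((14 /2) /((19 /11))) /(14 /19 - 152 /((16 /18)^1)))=302379 /16433800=0.02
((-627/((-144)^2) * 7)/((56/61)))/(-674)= 12749/37269504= 0.00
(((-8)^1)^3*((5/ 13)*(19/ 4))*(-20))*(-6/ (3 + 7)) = -145920/ 13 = -11224.62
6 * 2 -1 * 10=2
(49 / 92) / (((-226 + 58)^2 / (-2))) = -1 / 26496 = -0.00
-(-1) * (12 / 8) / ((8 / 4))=3 / 4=0.75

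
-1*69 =-69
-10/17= -0.59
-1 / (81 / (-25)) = 25 / 81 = 0.31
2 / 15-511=-7663 / 15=-510.87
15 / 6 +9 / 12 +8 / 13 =201 / 52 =3.87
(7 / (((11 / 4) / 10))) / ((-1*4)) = -6.36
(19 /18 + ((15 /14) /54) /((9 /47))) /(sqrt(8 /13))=2629 * sqrt(26) /9072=1.48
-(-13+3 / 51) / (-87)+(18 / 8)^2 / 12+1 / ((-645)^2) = 3585196327 / 13126420800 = 0.27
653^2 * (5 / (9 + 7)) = 2132045 / 16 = 133252.81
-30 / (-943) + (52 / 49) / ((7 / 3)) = 157398 / 323449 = 0.49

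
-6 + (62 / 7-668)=-4656 / 7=-665.14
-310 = -310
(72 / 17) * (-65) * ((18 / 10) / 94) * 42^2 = -7429968 / 799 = -9299.08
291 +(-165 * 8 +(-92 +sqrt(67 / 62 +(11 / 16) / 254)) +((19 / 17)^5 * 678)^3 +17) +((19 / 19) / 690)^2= 9 * sqrt(13267690) / 31496 +2252635828265790249858030160829393 / 1362799614823823299047300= 1652947216.29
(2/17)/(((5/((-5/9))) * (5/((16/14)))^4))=-0.00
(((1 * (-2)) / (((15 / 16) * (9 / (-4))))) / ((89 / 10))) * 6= 512 / 801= 0.64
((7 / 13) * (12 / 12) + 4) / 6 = 0.76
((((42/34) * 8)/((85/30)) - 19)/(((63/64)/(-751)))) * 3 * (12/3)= 861883648/6069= 142014.11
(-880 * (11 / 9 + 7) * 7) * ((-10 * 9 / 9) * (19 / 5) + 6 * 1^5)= 14586880 / 9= 1620764.44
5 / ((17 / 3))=15 / 17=0.88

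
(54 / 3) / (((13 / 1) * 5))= 18 / 65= 0.28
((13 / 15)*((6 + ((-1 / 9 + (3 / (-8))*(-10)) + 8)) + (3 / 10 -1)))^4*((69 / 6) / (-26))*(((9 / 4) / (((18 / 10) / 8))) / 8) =-4367044228634587331 / 170061120000000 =-25679.26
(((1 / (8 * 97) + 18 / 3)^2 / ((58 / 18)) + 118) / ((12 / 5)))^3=1434934475629341099818473487125 / 9202547322087728052436992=155927.96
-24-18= -42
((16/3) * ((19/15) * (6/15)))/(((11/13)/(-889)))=-7026656/2475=-2839.05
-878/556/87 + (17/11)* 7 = 2873305/266046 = 10.80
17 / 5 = 3.40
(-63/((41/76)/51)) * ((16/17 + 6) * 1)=-1694952/41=-41340.29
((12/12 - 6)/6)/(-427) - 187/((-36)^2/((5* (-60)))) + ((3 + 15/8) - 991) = -86959651/92232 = -942.84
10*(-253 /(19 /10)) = -25300 /19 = -1331.58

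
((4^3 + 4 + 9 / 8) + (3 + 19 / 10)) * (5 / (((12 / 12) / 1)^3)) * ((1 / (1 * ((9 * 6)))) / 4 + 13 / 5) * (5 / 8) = 925477 / 1536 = 602.52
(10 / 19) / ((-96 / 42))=-35 / 152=-0.23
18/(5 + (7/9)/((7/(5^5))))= 81/1585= 0.05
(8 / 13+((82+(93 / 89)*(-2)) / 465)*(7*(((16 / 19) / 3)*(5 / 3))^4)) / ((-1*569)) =-61918866003496 / 52349557553106489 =-0.00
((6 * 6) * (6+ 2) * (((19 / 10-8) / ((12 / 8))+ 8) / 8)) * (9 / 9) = 708 / 5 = 141.60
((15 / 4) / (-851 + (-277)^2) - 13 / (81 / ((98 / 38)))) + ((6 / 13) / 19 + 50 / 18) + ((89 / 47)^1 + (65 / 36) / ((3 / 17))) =14.51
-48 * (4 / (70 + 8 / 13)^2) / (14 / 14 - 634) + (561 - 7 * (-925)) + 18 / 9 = 312865079962 / 44453691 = 7038.00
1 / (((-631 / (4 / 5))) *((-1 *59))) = 4 / 186145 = 0.00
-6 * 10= -60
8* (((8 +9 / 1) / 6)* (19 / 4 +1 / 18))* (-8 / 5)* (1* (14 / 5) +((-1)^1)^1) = -23528 / 75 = -313.71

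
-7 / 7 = -1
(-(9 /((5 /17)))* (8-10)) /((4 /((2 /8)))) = 153 /40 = 3.82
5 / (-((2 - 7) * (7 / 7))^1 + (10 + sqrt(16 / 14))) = 525 / 1567 - 10 * sqrt(14) / 1567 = 0.31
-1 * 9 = -9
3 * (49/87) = 49/29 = 1.69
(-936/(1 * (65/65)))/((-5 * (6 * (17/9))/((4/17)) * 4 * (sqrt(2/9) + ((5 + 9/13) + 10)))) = 985608/15903755- 355914 * sqrt(2)/270363835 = 0.06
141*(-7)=-987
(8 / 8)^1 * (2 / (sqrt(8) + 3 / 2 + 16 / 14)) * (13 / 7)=-1924 / 199 + 1456 * sqrt(2) / 199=0.68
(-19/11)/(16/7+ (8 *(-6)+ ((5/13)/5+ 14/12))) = 10374/267091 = 0.04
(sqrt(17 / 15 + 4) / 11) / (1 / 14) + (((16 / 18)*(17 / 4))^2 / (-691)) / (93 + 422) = -1156 / 28825065 + 14*sqrt(1155) / 165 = 2.88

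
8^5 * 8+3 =262147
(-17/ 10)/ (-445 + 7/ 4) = 34/ 8865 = 0.00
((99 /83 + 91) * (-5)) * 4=-153040 /83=-1843.86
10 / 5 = 2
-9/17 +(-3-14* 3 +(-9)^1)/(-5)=873/85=10.27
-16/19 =-0.84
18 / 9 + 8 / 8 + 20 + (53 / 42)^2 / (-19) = 768059 / 33516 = 22.92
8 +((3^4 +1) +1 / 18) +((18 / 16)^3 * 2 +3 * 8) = 269345 / 2304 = 116.90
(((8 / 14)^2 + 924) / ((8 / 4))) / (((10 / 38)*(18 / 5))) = 487.84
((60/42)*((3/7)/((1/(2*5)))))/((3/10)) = 1000/49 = 20.41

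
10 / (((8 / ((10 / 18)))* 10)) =5 / 72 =0.07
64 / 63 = 1.02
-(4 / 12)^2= -1 / 9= -0.11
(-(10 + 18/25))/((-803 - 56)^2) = -268/18447025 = -0.00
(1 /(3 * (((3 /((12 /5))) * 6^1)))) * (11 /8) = 11 /180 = 0.06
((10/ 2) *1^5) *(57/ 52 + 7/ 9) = 4385/ 468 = 9.37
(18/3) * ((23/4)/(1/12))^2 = 28566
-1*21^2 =-441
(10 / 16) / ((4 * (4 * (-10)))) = -1 / 256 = -0.00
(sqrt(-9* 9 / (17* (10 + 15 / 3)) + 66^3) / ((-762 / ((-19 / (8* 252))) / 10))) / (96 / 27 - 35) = -0.00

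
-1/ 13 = -0.08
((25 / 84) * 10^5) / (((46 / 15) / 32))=50000000 / 161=310559.01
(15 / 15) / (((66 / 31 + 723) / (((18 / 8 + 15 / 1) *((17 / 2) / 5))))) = 12121 / 299720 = 0.04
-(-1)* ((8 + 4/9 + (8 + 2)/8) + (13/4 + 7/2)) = 148/9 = 16.44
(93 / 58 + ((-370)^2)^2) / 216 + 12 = 1087013530429 / 12528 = 86766724.97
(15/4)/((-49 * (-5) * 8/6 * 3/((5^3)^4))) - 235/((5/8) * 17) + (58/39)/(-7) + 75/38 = 934191.22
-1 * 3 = -3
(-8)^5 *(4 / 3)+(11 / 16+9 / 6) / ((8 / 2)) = -8388503 / 192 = -43690.12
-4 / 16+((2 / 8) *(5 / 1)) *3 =3.50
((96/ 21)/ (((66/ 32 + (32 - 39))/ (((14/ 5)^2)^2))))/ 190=-1404928/ 4690625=-0.30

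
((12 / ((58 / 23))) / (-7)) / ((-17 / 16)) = 2208 / 3451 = 0.64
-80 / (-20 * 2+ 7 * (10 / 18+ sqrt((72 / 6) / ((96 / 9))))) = 272160 * sqrt(2) / 809279+ 1872000 / 809279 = 2.79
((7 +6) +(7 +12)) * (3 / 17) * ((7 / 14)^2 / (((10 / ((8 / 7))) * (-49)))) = -96 / 29155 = -0.00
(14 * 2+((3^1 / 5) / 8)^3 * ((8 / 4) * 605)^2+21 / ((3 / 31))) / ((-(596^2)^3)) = -552107 / 28685176895179325440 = -0.00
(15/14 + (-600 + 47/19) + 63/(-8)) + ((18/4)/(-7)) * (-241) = -68309/152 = -449.40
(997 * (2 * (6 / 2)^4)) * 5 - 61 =807509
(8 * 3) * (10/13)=240/13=18.46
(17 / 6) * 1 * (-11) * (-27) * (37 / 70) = 62271 / 140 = 444.79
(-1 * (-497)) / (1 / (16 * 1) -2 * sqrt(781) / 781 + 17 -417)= -39741066288 / 31979762957 + 254464 * sqrt(781) / 31979762957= -1.24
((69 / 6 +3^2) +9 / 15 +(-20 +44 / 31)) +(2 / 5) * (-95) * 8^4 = -48250099 / 310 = -155645.48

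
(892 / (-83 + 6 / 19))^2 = 287234704 / 2468041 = 116.38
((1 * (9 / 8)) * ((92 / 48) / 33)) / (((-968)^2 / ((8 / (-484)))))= -23 / 19954863104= -0.00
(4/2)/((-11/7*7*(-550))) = 1/3025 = 0.00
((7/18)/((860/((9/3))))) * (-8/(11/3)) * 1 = -7/2365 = -0.00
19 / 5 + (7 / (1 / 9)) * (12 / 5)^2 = 9167 / 25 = 366.68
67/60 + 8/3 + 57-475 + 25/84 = -86923/210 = -413.92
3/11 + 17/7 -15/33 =173/77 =2.25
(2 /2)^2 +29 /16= 45 /16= 2.81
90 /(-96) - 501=-8031 /16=-501.94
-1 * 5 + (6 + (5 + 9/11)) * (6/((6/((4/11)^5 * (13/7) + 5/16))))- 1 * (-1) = -16594159/99207416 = -0.17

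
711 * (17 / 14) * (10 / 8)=60435 / 56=1079.20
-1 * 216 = -216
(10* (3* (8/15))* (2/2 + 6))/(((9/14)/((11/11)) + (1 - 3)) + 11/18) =-7056/47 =-150.13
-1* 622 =-622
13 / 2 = 6.50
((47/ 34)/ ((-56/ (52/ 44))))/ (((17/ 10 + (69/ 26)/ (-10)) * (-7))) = 39715/ 13671196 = 0.00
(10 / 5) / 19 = 2 / 19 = 0.11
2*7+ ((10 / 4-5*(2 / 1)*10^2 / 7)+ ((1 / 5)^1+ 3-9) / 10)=-22214 / 175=-126.94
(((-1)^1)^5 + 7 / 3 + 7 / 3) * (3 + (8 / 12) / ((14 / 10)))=803 / 63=12.75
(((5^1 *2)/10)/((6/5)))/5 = 1/6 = 0.17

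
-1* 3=-3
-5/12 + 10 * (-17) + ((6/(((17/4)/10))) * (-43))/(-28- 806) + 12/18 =-1597597/9452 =-169.02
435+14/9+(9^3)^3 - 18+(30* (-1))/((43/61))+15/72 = 1199454998677/3096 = 387420865.21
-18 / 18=-1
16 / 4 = 4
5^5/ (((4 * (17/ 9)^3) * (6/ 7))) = 5315625/ 39304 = 135.24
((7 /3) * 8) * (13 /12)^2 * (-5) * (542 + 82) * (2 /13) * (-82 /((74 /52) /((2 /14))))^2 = -61454132480 /86247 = -712536.46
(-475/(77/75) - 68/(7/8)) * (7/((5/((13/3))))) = -540917/165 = -3278.28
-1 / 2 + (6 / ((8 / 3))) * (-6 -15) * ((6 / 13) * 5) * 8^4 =-11612173 / 26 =-446622.04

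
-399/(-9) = 133/3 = 44.33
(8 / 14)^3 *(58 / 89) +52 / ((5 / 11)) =17480004 / 152635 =114.52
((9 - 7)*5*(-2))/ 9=-20/ 9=-2.22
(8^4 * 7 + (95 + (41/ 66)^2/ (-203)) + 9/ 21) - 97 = 25352340851/ 884268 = 28670.43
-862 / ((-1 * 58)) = 431 / 29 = 14.86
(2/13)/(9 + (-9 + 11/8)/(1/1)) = 16/143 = 0.11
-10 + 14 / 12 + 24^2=3403 / 6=567.17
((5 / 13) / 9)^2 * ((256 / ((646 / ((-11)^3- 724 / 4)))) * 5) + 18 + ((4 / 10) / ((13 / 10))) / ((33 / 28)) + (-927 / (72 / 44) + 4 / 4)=-1991272669 / 3602742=-552.71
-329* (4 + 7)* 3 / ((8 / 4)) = -10857 / 2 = -5428.50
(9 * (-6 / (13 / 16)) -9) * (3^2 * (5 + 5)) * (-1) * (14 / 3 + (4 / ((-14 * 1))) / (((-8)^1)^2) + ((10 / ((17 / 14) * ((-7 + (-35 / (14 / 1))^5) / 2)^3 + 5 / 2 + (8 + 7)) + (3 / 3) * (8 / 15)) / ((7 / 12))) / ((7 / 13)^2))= 61994425482592407333 / 1168001844038288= 53077.34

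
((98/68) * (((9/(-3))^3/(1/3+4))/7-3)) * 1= -1239/221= -5.61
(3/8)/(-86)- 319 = -219475/688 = -319.00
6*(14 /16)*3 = 63 /4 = 15.75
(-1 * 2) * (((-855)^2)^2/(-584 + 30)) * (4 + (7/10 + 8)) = 13573697785875/554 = 24501259541.29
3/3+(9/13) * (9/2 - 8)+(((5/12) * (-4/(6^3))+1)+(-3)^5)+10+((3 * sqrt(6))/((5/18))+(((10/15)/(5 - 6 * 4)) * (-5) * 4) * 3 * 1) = -37025039/160056+54 * sqrt(6)/5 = -204.87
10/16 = 5/8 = 0.62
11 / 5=2.20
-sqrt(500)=-10* sqrt(5)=-22.36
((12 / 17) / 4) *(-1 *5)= -15 / 17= -0.88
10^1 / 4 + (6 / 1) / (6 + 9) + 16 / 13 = 537 / 130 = 4.13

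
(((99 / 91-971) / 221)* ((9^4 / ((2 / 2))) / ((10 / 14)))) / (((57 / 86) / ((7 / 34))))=-58101727194 / 4639895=-12522.21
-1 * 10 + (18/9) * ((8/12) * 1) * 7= -2/3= -0.67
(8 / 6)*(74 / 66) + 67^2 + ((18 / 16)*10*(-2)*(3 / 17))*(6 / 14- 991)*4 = 238248341 / 11781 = 20223.10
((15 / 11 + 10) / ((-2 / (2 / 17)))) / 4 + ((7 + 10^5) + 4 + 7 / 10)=374043133 / 3740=100011.53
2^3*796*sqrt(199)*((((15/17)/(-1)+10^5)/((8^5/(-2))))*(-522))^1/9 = 9810613435*sqrt(199)/4352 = 31800490.24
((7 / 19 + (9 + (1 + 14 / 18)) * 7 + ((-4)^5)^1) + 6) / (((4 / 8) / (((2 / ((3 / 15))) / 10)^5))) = -322228 / 171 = -1884.37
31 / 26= 1.19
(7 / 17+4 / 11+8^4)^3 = 449625863618794673 / 6539203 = 68758511338.28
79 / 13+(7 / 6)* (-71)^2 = 459205 / 78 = 5887.24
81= 81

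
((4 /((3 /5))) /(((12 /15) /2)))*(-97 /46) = -2425 /69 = -35.14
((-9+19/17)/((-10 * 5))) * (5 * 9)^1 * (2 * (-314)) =-378684/85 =-4455.11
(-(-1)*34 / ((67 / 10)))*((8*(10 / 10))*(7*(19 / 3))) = 361760 / 201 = 1799.80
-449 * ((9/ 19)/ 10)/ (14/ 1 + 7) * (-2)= 1347/ 665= 2.03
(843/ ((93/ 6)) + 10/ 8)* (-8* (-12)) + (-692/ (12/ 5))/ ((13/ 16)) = 6028424/ 1209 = 4986.29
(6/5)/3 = 2/5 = 0.40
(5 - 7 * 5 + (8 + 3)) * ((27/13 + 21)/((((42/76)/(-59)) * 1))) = 4259800/91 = 46810.99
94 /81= 1.16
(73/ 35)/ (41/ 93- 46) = -6789/ 148295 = -0.05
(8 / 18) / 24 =1 / 54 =0.02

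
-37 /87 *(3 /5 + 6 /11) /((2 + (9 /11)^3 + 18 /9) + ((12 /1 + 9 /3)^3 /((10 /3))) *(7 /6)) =-376068 /915412115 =-0.00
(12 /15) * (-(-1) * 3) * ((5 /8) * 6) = 9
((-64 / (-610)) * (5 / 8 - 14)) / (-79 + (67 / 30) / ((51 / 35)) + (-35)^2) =-130968 / 107099225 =-0.00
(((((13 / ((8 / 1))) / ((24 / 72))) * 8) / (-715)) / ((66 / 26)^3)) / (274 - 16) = -2197 / 169982010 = -0.00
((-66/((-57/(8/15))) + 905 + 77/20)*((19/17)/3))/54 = 1036793/165240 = 6.27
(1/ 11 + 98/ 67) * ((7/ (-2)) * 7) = -56105/ 1474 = -38.06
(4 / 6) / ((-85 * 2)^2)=1 / 43350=0.00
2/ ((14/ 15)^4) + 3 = 108249/ 19208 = 5.64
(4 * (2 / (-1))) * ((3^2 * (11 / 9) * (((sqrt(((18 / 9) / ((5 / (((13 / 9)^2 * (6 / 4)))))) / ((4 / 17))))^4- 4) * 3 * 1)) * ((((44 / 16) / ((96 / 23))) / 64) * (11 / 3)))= -216976647877 / 895795200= -242.22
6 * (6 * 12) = 432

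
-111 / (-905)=111 / 905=0.12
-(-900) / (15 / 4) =240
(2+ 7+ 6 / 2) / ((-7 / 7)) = -12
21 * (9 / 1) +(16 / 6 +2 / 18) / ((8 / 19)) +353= 39499 / 72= 548.60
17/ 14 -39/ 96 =181/ 224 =0.81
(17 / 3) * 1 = 17 / 3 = 5.67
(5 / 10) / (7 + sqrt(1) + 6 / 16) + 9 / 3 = 3.06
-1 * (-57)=57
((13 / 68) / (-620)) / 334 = -13 / 14081440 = -0.00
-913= -913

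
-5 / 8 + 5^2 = 195 / 8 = 24.38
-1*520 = -520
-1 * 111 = -111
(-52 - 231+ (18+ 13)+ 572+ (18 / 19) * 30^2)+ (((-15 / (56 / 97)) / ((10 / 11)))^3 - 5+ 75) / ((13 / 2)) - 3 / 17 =-7103896324547 / 2949646336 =-2408.39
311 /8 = 38.88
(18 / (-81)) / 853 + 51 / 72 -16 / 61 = 1670051 / 3746376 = 0.45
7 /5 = 1.40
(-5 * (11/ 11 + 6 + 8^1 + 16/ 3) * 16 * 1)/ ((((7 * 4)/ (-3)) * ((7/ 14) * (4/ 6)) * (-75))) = -244/ 35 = -6.97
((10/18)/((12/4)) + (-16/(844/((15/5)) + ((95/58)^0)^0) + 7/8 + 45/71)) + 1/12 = 22350551/12989592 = 1.72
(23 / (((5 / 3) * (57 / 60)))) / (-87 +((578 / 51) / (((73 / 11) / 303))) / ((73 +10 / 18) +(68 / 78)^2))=-0.18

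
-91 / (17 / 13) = -1183 / 17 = -69.59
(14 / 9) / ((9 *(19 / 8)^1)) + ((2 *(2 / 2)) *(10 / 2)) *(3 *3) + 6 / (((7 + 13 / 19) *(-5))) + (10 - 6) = 52756247 / 561735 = 93.92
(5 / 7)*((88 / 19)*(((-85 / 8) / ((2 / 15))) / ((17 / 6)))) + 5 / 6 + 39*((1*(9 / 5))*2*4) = 1872859 / 3990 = 469.39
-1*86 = -86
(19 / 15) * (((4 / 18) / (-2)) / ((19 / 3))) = -1 / 45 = -0.02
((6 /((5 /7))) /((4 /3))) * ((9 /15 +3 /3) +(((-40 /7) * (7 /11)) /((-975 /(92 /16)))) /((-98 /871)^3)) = -3134485311 /36975400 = -84.77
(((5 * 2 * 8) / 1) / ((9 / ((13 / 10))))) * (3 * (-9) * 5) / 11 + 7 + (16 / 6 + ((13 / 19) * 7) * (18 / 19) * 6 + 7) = -1166606 / 11913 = -97.93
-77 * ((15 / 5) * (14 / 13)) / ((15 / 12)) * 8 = -103488 / 65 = -1592.12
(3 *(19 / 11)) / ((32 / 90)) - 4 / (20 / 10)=2213 / 176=12.57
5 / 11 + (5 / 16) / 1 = 135 / 176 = 0.77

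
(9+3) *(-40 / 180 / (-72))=0.04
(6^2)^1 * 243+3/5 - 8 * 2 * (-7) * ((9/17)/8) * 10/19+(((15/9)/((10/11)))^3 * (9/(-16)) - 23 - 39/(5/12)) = 1070698151/124032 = 8632.43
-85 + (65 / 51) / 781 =-3385570 / 39831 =-85.00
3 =3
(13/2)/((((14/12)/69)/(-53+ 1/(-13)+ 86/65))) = -696348/35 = -19895.66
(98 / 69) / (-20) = -49 / 690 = -0.07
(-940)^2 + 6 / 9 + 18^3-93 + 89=889428.67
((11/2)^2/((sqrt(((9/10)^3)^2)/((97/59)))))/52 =1467125/1118286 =1.31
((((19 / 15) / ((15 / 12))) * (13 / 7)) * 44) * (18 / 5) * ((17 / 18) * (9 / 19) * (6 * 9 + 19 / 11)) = 6502704 / 875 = 7431.66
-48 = -48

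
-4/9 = -0.44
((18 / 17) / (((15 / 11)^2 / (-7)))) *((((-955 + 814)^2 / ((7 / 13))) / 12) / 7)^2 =-898061370921 / 1166200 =-770074.92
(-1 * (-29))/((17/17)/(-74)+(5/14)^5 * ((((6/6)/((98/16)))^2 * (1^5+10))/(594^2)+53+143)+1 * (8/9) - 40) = -2777744411791272/3638440607993461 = -0.76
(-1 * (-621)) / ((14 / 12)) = 3726 / 7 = 532.29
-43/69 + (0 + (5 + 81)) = 5891/69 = 85.38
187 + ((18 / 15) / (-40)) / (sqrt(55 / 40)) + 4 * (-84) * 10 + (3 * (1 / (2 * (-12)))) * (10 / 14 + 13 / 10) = -1777021 / 560 - 3 * sqrt(22) / 550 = -3173.28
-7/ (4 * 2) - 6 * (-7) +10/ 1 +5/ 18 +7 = 4205/ 72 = 58.40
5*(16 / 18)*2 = 80 / 9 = 8.89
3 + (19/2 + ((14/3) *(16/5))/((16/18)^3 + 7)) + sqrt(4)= 923039/56150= 16.44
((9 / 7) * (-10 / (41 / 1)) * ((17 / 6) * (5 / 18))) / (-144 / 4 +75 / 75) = 85 / 12054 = 0.01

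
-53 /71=-0.75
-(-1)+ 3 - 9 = -5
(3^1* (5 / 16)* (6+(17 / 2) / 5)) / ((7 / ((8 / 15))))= 11 / 20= 0.55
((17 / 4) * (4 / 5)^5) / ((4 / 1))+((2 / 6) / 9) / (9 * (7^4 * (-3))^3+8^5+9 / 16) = 0.35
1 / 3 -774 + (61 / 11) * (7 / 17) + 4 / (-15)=-2164478 / 2805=-771.65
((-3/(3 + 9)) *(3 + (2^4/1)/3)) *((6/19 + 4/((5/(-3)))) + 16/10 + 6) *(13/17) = -8.79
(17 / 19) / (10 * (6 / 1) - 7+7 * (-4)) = 17 / 475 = 0.04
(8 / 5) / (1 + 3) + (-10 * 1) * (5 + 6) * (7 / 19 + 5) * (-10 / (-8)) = -70087 / 95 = -737.76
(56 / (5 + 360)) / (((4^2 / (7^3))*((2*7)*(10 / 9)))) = 3087 / 14600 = 0.21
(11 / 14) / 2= 11 / 28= 0.39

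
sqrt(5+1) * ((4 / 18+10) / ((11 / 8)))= 18.21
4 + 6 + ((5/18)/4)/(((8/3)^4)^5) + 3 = 119903836481049187949/9223372036854775808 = 13.00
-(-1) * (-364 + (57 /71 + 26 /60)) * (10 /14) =-772687 /2982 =-259.12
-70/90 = -7/9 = -0.78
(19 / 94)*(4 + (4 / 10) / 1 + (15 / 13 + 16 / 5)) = 1.77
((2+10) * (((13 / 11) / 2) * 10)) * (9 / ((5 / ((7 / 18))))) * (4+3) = 347.45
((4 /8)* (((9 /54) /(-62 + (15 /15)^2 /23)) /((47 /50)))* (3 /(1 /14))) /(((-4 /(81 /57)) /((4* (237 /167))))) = 343413 /2833489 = 0.12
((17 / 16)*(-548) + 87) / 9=-1981 / 36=-55.03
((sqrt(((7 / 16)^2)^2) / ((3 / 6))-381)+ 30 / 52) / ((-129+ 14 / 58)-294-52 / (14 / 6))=128374561 / 150332416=0.85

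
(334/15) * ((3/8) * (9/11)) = 1503/220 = 6.83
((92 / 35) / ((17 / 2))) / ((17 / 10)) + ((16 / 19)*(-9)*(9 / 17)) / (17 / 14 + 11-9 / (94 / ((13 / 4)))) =-20762800 / 133799197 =-0.16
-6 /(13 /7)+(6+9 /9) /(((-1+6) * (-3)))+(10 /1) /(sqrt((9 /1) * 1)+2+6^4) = -936071 /253695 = -3.69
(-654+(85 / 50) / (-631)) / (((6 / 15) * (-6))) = 4126757 / 15144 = 272.50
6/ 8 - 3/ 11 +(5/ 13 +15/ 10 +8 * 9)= 42535/ 572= 74.36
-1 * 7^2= -49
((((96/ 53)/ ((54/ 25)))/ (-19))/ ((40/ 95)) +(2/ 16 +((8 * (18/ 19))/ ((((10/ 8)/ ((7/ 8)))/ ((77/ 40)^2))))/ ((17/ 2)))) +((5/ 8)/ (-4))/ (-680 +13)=959118587219/ 411061428000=2.33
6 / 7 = 0.86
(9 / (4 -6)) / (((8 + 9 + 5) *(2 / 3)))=-0.31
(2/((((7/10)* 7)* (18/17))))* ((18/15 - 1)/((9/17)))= 578/3969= 0.15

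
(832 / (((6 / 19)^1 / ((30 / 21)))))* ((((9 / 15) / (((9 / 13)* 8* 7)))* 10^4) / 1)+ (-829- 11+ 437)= 256702277 / 441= 582091.33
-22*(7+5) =-264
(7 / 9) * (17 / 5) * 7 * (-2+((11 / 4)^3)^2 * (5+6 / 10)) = 1146826919 / 25600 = 44797.93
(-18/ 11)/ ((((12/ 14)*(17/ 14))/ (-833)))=14406/ 11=1309.64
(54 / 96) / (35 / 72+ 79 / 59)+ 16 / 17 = 329339 / 263602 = 1.25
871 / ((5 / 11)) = 9581 / 5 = 1916.20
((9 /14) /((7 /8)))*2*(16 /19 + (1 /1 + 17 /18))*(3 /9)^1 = 3812 /2793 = 1.36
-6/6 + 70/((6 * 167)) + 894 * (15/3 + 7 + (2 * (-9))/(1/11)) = -166284.93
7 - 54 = -47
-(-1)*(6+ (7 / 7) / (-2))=11 / 2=5.50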